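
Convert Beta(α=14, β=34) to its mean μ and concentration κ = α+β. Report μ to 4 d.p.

κ = α+β = 14+34 = 48; μ = α/κ = 14/48 = 0.2917.

μ = 0.2917, κ = 48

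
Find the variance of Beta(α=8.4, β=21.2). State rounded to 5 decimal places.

Var = αβ/[(α+β)²(α+β+1)] = (8.4×21.2)/(29.6²×30.6) = 178.08/26810.496 = 0.00664.

0.00664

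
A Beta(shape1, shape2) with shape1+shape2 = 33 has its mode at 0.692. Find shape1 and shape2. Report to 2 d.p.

Since the density peak of Beta(shape1,shape2) is at (shape1−1)/(shape1+shape2−2),
shape1 = 1 + 0.692(33−2) = 22.45 and shape2 = 33 − 22.45 = 10.55.

shape1 = 22.45, shape2 = 10.55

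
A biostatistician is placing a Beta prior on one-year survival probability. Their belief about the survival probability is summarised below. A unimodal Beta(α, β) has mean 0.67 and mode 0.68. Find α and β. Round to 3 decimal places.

Let s = α+β. Mean gives α = μs = 0.67s; mode gives (α−1)/(s−2) = 0.68.
Substituting: 0.67s − 1 = 0.68(s−2) = 0.68s − 1.36, so -0.01s = -0.36 and s = 36.0000.
Then α = 0.67×36.0000 = 24.120 and β = s−α = 11.880.

α = 24.120, β = 11.880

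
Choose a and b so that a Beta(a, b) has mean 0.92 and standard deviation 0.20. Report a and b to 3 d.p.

First σ² = 0.0400. Setting a = μn, b = (1−μ)n with n = a+b,
μ(1−μ)/(n+1) = 0.0400 ⇒ n+1 = 0.0736/0.0400 = 1.8400 ⇒ n = 0.8400.
Hence a = 0.92×0.8400 = 0.773, b = 0.08×0.8400 = 0.067.

a = 0.773, b = 0.067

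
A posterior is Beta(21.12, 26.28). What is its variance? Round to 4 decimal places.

α+β = 47.40 and αβ = 555.0336, so Var = αβ/[(α+β)²(α+β+1)] = 555.0336/108743.184000 = 0.0051.

0.0051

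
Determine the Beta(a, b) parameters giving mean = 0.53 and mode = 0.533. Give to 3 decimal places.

a = 11.660, b = 10.340

Let s = a+b. Mean gives a = μs = 0.53s; mode gives (a−1)/(s−2) = 0.533.
Substituting: 0.53s − 1 = 0.533(s−2) = 0.533s − 1.066, so -0.003s = -0.066 and s = 22.0000.
Then a = 0.53×22.0000 = 11.660 and b = s−a = 10.340.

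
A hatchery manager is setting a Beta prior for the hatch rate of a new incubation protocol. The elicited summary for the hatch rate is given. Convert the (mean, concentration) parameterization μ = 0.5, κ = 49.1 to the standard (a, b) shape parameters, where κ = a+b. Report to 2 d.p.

a = μκ = 0.5×49.1 = 24.55 and b = (1−μ)κ = 0.5×49.1 = 24.55.

a = 24.55, b = 24.55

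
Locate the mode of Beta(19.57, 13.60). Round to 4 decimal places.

The density x^(α−1)(1−x)^(β−1) is maximised at (α−1)/(α+β−2) = 18.57/31.17 = 0.5958.

0.5958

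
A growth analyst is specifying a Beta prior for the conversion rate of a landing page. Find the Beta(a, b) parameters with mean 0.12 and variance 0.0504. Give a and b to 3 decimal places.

a = 0.131, b = 0.964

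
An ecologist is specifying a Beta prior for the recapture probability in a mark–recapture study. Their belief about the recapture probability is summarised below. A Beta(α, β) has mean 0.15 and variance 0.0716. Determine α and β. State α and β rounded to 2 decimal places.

Write ν = α+β; then α = μν and Var = μ(1−μ)/(ν+1).
ν = μ(1−μ)/Var − 1 = 0.1275/0.0716 − 1 = 0.7807.
α = 0.15·0.7807 = 0.12, β = 0.85·0.7807 = 0.66.

α = 0.12, β = 0.66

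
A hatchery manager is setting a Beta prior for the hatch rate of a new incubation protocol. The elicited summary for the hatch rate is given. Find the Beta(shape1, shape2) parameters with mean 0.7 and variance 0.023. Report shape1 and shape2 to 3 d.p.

By moment matching, shape1+shape2 = μ(1−μ)/σ² − 1 = (0.7·0.3)/0.023 − 1 = 9.1304 − 1 = 8.1304.
Since shape1/(shape1+shape2) = μ, shape1 = 0.7·8.1304 = 5.691 and shape2 = 0.3·8.1304 = 2.439.

shape1 = 5.691, shape2 = 2.439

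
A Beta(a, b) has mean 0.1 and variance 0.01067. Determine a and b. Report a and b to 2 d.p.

Write ν = a+b; then a = μν and Var = μ(1−μ)/(ν+1).
ν = μ(1−μ)/Var − 1 = 0.09/0.01067 − 1 = 7.4349.
a = 0.1·7.4349 = 0.74, b = 0.9·7.4349 = 6.69.

a = 0.74, b = 6.69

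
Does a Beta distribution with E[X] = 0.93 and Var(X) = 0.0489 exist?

The Beta variance bound is σ² < μ(1−μ).
Here μ(1−μ) = 0.93×0.07 = 0.0651, and 0.0489 < 0.0651.

Yes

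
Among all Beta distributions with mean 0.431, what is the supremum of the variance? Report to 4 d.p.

0.2452

Var = μ(1−μ)/(α+β+1), which approaches μ(1−μ) as α+β → 0.
So the supremum is μ(1−μ) = 0.431×0.569 = 0.2452.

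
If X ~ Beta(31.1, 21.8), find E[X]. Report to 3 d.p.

0.588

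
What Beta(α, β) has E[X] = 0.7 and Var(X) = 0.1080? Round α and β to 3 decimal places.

Write ν = α+β; then α = μν and Var = μ(1−μ)/(ν+1).
ν = μ(1−μ)/Var − 1 = 0.21/0.1080 − 1 = 0.9444.
α = 0.7·0.9444 = 0.661, β = 0.3·0.9444 = 0.283.

α = 0.661, β = 0.283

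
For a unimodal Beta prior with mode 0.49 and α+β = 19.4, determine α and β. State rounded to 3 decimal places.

For α,β>1 the mode is (α−1)/(α+β−2), so α = mode·(κ−2)+1 = 0.49×17.4+1 = 9.526.
And β = (1−mode)·(κ−2)+1 = 0.51×17.4+1 = 9.874.

α = 9.526, β = 9.874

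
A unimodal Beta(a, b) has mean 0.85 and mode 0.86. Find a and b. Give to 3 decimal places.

a = 61.200, b = 10.800

Let s = a+b. Mean gives a = μs = 0.85s; mode gives (a−1)/(s−2) = 0.86.
Substituting: 0.85s − 1 = 0.86(s−2) = 0.86s − 1.72, so -0.01s = -0.72 and s = 72.0000.
Then a = 0.85×72.0000 = 61.200 and b = s−a = 10.800.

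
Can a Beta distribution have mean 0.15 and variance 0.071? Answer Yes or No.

Yes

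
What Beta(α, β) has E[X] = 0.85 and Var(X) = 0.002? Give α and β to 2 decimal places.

α = 53.34, β = 9.41

By moment matching, α+β = μ(1−μ)/σ² − 1 = (0.85·0.15)/0.002 − 1 = 63.7500 − 1 = 62.7500.
Since α/(α+β) = μ, α = 0.85·62.7500 = 53.34 and β = 0.15·62.7500 = 9.41.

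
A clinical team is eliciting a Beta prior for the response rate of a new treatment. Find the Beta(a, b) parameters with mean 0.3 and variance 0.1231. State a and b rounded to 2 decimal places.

a = 0.21, b = 0.49

Write ν = a+b; then a = μν and Var = μ(1−μ)/(ν+1).
ν = μ(1−μ)/Var − 1 = 0.21/0.1231 − 1 = 0.7059.
a = 0.3·0.7059 = 0.21, b = 0.7·0.7059 = 0.49.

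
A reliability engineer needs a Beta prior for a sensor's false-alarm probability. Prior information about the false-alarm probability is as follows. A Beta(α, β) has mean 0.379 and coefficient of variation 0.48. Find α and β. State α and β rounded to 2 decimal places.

α = 2.32, β = 3.80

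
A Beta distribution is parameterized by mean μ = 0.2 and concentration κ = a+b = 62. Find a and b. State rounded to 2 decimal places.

Split κ in proportion μ : (1−μ): a = 0.2·62 = 12.40, b = 62 − 12.40 = 49.60.

a = 12.40, b = 49.60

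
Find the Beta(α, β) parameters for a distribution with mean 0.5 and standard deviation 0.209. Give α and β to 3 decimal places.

α = 2.362, β = 2.362

First σ² = 0.043681. Setting α = μn, β = (1−μ)n with n = α+β,
μ(1−μ)/(n+1) = 0.043681 ⇒ n+1 = 0.25/0.043681 = 5.7233 ⇒ n = 4.7233.
Hence α = 0.5×4.7233 = 2.362, β = 0.5×4.7233 = 2.362.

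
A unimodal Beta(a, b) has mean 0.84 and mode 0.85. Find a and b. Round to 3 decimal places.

a = 58.800, b = 11.200

With s = a+b: μ = a/s and mode = (a−1)/(s−2). Eliminating a = μs,
μs − 1 = m(s−2) ⇒ s(μ−m) = 1−2m ⇒ s = -0.70/-0.01 = 70.0000.
So a = μs = 58.800, b = (1−μ)s = 11.200.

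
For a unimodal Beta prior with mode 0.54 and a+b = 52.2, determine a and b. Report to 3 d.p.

a = 28.108, b = 24.092

Since the density peak of Beta(a,b) is at (a−1)/(a+b−2),
a = 1 + 0.54(52.2−2) = 28.108 and b = 52.2 − 28.108 = 24.092.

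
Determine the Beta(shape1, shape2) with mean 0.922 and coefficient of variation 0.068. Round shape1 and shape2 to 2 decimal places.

σ = CV·μ = 0.068×0.922 = 0.06270, so σ² = 0.003931.
s+1 = μ(1−μ)/σ² = 0.071916/0.003931 = 18.2956, so s = shape1+shape2 = 17.2956.
shape1 = μs = 15.95, shape2 = (1−μ)s = 1.35.

shape1 = 15.95, shape2 = 1.35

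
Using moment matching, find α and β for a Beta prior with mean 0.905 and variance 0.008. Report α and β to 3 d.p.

Write ν = α+β; then α = μν and Var = μ(1−μ)/(ν+1).
ν = μ(1−μ)/Var − 1 = 0.085975/0.008 − 1 = 9.7469.
α = 0.905·9.7469 = 8.821, β = 0.095·9.7469 = 0.926.

α = 8.821, β = 0.926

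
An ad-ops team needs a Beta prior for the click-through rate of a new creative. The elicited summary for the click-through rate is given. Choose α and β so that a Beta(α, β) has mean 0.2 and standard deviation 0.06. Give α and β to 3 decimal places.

α = 8.689, β = 34.756

First σ² = 0.0036. Setting α = μn, β = (1−μ)n with n = α+β,
μ(1−μ)/(n+1) = 0.0036 ⇒ n+1 = 0.16/0.0036 = 44.4444 ⇒ n = 43.4444.
Hence α = 0.2×43.4444 = 8.689, β = 0.8×43.4444 = 34.756.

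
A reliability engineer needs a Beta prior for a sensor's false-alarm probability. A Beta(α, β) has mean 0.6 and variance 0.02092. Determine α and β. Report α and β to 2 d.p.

By moment matching, α+β = μ(1−μ)/σ² − 1 = (0.6·0.4)/0.02092 − 1 = 11.4723 − 1 = 10.4723.
Since α/(α+β) = μ, α = 0.6·10.4723 = 6.28 and β = 0.4·10.4723 = 4.19.

α = 6.28, β = 4.19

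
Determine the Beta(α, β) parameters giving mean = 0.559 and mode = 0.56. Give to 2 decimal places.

α = 67.08, β = 52.92

With s = α+β: μ = α/s and mode = (α−1)/(s−2). Eliminating α = μs,
μs − 1 = m(s−2) ⇒ s(μ−m) = 1−2m ⇒ s = -0.12/-0.001 = 120.0000.
So α = μs = 67.08, β = (1−μ)s = 52.92.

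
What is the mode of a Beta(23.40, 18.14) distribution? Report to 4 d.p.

0.5665

The density x^(α−1)(1−x)^(β−1) is maximised at (α−1)/(α+β−2) = 22.40/39.54 = 0.5665.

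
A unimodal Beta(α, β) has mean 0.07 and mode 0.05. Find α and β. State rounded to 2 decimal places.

α = 3.15, β = 41.85

With s = α+β: μ = α/s and mode = (α−1)/(s−2). Eliminating α = μs,
μs − 1 = m(s−2) ⇒ s(μ−m) = 1−2m ⇒ s = 0.90/0.02 = 45.0000.
So α = μs = 3.15, β = (1−μ)s = 41.85.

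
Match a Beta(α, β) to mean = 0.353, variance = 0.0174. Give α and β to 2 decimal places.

α = 4.28, β = 7.85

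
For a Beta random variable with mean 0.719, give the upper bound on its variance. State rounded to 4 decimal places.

For fixed mean μ the Beta variance is μ(1−μ)/(α+β+1), increasing as α+β decreases.
Its least upper bound (not attained) is μ(1−μ) = 0.719·0.281 = 0.2020.

0.2020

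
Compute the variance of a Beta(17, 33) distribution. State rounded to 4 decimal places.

0.0044

μ = 17/50 = 0.340000; Var = μ(1−μ)/(α+β+1) = 0.2244000/51 = 0.0044.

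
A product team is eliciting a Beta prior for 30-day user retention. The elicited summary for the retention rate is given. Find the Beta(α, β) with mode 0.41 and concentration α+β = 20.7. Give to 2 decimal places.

Mode = (α−1)/(κ−2) with κ = α+β, so α−1 = 0.41·18.7 = 7.67.
α = 8.67; β = κ − α = 12.03.

α = 8.67, β = 12.03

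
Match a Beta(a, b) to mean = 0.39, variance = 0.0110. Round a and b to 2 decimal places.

a = 8.04, b = 12.58

Write ν = a+b; then a = μν and Var = μ(1−μ)/(ν+1).
ν = μ(1−μ)/Var − 1 = 0.2379/0.0110 − 1 = 20.6273.
a = 0.39·20.6273 = 8.04, b = 0.61·20.6273 = 12.58.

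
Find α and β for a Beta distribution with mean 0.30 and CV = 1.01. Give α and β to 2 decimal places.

σ = CV·μ = 1.01×0.30 = 0.30300, so σ² = 0.091809.
s+1 = μ(1−μ)/σ² = 0.2100/0.091809 = 2.2874, so s = α+β = 1.2874.
α = μs = 0.39, β = (1−μ)s = 0.90.

α = 0.39, β = 0.90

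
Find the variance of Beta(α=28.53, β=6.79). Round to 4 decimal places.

α+β = 35.32 and αβ = 193.7187, so Var = αβ/[(α+β)²(α+β+1)] = 193.7187/45309.287168 = 0.0043.

0.0043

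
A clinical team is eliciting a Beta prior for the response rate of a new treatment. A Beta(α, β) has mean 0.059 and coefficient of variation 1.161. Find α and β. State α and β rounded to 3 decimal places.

α = 0.639, β = 10.193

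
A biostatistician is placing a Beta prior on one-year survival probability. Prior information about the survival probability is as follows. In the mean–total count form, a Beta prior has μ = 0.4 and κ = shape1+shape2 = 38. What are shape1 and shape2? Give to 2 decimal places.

shape1 = μκ = 0.4×38 = 15.20 and shape2 = (1−μ)κ = 0.6×38 = 22.80.

shape1 = 15.20, shape2 = 22.80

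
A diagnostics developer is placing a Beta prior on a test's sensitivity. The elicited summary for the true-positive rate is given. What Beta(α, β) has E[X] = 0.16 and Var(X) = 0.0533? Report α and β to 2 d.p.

α = 0.24, β = 1.28

By moment matching, α+β = μ(1−μ)/σ² − 1 = (0.16·0.84)/0.0533 − 1 = 2.5216 − 1 = 1.5216.
Since α/(α+β) = μ, α = 0.16·1.5216 = 0.24 and β = 0.84·1.5216 = 1.28.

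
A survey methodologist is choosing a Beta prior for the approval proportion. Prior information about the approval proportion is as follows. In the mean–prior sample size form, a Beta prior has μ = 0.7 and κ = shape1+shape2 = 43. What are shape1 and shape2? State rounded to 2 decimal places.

shape1 = 30.10, shape2 = 12.90

shape1 = μκ = 0.7×43 = 30.10 and shape2 = (1−μ)κ = 0.3×43 = 12.90.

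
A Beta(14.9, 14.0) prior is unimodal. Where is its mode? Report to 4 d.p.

With α,β > 1, mode = (α−1)/(α+β−2) = 13.9/26.9 = 0.5167.

0.5167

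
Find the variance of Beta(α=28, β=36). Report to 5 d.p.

Var = αβ/[(α+β)²(α+β+1)] = (28×36)/(64²×65) = 1008/266240 = 0.00379.

0.00379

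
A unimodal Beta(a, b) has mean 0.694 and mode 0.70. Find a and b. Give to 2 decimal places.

a = 46.27, b = 20.40

With s = a+b: μ = a/s and mode = (a−1)/(s−2). Eliminating a = μs,
μs − 1 = m(s−2) ⇒ s(μ−m) = 1−2m ⇒ s = -0.40/-0.006 = 66.6667.
So a = μs = 46.27, b = (1−μ)s = 20.40.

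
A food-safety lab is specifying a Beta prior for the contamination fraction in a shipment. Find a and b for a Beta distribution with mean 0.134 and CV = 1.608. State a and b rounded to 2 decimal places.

Var = (CV·μ)² = (1.608×0.134)² = 0.046428.
a+b = μ(1−μ)/Var − 1 = 0.116044/0.046428 − 1 = 1.4994.
Thus a = 0.134·1.4994 = 0.20 and b = 0.866·1.4994 = 1.30.

a = 0.20, b = 1.30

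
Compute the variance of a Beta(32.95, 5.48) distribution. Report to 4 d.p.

α+β = 38.43 and αβ = 180.5660, so Var = αβ/[(α+β)²(α+β+1)] = 180.5660/58232.783007 = 0.0031.

0.0031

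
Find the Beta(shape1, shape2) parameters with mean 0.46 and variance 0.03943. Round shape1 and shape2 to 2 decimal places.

By moment matching, shape1+shape2 = μ(1−μ)/σ² − 1 = (0.46·0.54)/0.03943 − 1 = 6.2998 − 1 = 5.2998.
Since shape1/(shape1+shape2) = μ, shape1 = 0.46·5.2998 = 2.44 and shape2 = 0.54·5.2998 = 2.86.

shape1 = 2.44, shape2 = 2.86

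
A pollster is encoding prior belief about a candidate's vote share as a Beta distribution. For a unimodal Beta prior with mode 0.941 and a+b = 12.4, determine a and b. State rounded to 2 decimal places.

For a,b>1 the mode is (a−1)/(a+b−2), so a = mode·(κ−2)+1 = 0.941×10.4+1 = 10.79.
And b = (1−mode)·(κ−2)+1 = 0.059×10.4+1 = 1.61.

a = 10.79, b = 1.61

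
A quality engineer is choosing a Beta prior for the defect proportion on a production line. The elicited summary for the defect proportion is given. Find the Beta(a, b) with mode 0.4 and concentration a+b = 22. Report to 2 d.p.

a = 9.00, b = 13.00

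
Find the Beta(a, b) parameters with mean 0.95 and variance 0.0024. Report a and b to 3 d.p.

Write ν = a+b; then a = μν and Var = μ(1−μ)/(ν+1).
ν = μ(1−μ)/Var − 1 = 0.0475/0.0024 − 1 = 18.7917.
a = 0.95·18.7917 = 17.852, b = 0.05·18.7917 = 0.940.

a = 17.852, b = 0.940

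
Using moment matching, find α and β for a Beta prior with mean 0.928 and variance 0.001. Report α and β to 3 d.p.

α = 61.077, β = 4.739

Let s = α+β. The Beta variance is μ(1−μ)/(s+1).
So s+1 = μ(1−μ)/σ² = (0.928×0.072)/0.001 = 0.066816/0.001 = 66.8160, giving s = 65.8160.
Then α = μs = 0.928×65.8160 = 61.077 and β = (1−μ)s = 0.072×65.8160 = 4.739.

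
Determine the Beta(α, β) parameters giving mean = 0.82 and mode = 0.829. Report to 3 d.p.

With s = α+β: μ = α/s and mode = (α−1)/(s−2). Eliminating α = μs,
μs − 1 = m(s−2) ⇒ s(μ−m) = 1−2m ⇒ s = -0.658/-0.009 = 73.1111.
So α = μs = 59.951, β = (1−μ)s = 13.160.

α = 59.951, β = 13.160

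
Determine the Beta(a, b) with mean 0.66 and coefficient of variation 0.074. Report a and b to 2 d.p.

a = 61.43, b = 31.65

Var = (CV·μ)² = (0.074×0.66)² = 0.002385.
a+b = μ(1−μ)/Var − 1 = 0.2244/0.002385 − 1 = 93.0744.
Thus a = 0.66·93.0744 = 61.43 and b = 0.34·93.0744 = 31.65.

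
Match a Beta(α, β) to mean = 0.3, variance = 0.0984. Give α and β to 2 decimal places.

By moment matching, α+β = μ(1−μ)/σ² − 1 = (0.3·0.7)/0.0984 − 1 = 2.1341 − 1 = 1.1341.
Since α/(α+β) = μ, α = 0.3·1.1341 = 0.34 and β = 0.7·1.1341 = 0.79.

α = 0.34, β = 0.79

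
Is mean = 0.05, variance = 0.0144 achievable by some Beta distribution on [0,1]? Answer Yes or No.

Yes

The Beta variance bound is σ² < μ(1−μ).
Here μ(1−μ) = 0.05×0.95 = 0.0475, and 0.0144 < 0.0475.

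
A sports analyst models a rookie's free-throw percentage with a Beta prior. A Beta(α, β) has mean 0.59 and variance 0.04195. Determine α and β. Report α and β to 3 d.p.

α = 2.812, β = 1.954

By moment matching, α+β = μ(1−μ)/σ² − 1 = (0.59·0.41)/0.04195 − 1 = 5.7664 − 1 = 4.7664.
Since α/(α+β) = μ, α = 0.59·4.7664 = 2.812 and β = 0.41·4.7664 = 1.954.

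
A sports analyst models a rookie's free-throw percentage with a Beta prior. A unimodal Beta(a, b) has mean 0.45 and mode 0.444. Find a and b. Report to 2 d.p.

a = 8.40, b = 10.27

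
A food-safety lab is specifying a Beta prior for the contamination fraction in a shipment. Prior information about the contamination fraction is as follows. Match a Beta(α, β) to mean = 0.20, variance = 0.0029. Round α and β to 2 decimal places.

Let s = α+β. The Beta variance is μ(1−μ)/(s+1).
So s+1 = μ(1−μ)/σ² = (0.20×0.80)/0.0029 = 0.1600/0.0029 = 55.1724, giving s = 54.1724.
Then α = μs = 0.20×54.1724 = 10.83 and β = (1−μ)s = 0.80×54.1724 = 43.34.

α = 10.83, β = 43.34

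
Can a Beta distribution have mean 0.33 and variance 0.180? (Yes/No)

Yes

The Beta variance bound is σ² < μ(1−μ).
Here μ(1−μ) = 0.33×0.67 = 0.2211, and 0.180 < 0.2211.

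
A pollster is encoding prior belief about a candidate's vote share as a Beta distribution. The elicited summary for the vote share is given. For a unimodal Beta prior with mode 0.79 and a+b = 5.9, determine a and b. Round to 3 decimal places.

a = 4.081, b = 1.819

Since the density peak of Beta(a,b) is at (a−1)/(a+b−2),
a = 1 + 0.79(5.9−2) = 4.081 and b = 5.9 − 4.081 = 1.819.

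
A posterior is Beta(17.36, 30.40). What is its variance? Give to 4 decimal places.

0.0047

μ = 17.36/47.76 = 0.363484; Var = μ(1−μ)/(α+β+1) = 0.2313634/48.76 = 0.0047.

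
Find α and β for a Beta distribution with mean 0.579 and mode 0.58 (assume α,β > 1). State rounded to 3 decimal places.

α = 92.640, β = 67.360

With s = α+β: μ = α/s and mode = (α−1)/(s−2). Eliminating α = μs,
μs − 1 = m(s−2) ⇒ s(μ−m) = 1−2m ⇒ s = -0.16/-0.001 = 160.0000.
So α = μs = 92.640, β = (1−μ)s = 67.360.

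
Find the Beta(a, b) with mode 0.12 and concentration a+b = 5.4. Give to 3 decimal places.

a = 1.408, b = 3.992

For a,b>1 the mode is (a−1)/(a+b−2), so a = mode·(κ−2)+1 = 0.12×3.4+1 = 1.408.
And b = (1−mode)·(κ−2)+1 = 0.88×3.4+1 = 3.992.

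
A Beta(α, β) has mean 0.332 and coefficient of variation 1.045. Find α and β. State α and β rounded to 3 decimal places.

Var = (CV·μ)² = (1.045×0.332)² = 0.120367.
α+β = μ(1−μ)/Var − 1 = 0.221776/0.120367 − 1 = 0.8425.
Thus α = 0.332·0.8425 = 0.280 and β = 0.668·0.8425 = 0.563.

α = 0.280, β = 0.563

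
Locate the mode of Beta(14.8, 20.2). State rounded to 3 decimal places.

With α,β > 1, mode = (α−1)/(α+β−2) = 13.8/33.0 = 0.418.

0.418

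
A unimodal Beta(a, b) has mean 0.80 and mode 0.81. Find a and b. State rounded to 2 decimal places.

With s = a+b: μ = a/s and mode = (a−1)/(s−2). Eliminating a = μs,
μs − 1 = m(s−2) ⇒ s(μ−m) = 1−2m ⇒ s = -0.62/-0.01 = 62.0000.
So a = μs = 49.60, b = (1−μ)s = 12.40.

a = 49.60, b = 12.40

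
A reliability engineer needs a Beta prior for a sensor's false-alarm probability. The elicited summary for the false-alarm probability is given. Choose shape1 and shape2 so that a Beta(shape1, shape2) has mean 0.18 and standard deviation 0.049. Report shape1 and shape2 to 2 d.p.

First σ² = 0.002401. Setting shape1 = μn, shape2 = (1−μ)n with n = shape1+shape2,
μ(1−μ)/(n+1) = 0.002401 ⇒ n+1 = 0.1476/0.002401 = 61.4744 ⇒ n = 60.4744.
Hence shape1 = 0.18×60.4744 = 10.89, shape2 = 0.82×60.4744 = 49.59.

shape1 = 10.89, shape2 = 49.59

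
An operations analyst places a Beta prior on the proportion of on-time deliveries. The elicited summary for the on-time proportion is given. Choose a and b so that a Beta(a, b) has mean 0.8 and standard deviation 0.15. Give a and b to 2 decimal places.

a = 4.89, b = 1.22

σ² = 0.15² = 0.0225.
With s = a+b, Var = μ(1−μ)/(s+1), so s+1 = (0.8×0.2)/0.0225 = 7.1111 and s = 6.1111.
a = μs = 4.89, b = (1−μ)s = 1.22.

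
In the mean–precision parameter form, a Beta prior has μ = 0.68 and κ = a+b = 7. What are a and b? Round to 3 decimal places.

a = 4.760, b = 2.240

a = μκ = 0.68×7 = 4.760 and b = (1−μ)κ = 0.32×7 = 2.240.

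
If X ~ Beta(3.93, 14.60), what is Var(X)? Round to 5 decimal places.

0.00856

Var = αβ/[(α+β)²(α+β+1)] = (3.93×14.60)/(18.53²×19.53) = 57.3780/6705.838377 = 0.00856.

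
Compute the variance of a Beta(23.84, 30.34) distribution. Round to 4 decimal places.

Var = αβ/[(α+β)²(α+β+1)] = (23.84×30.34)/(54.18²×55.18) = 723.3056/161979.367032 = 0.0045.

0.0045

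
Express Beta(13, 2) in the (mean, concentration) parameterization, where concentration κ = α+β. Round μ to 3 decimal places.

κ = α+β = 13+2 = 15; μ = α/κ = 13/15 = 0.867.

μ = 0.867, κ = 15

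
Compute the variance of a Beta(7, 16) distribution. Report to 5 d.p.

α+β = 23 and αβ = 112, so Var = αβ/[(α+β)²(α+β+1)] = 112/12696 = 0.00882.

0.00882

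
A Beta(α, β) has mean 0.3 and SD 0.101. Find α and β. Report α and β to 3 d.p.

α = 5.876, β = 13.710

Variance = 0.101² = 0.010201. The moment-matching identity α+β = μ(1−μ)/Var − 1 gives
α+β = 0.21/0.010201 − 1 = 19.5862, so α = μ·19.5862 = 5.876 and β = (1−μ)·19.5862 = 13.710.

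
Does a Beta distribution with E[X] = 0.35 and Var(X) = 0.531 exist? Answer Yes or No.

No

A Beta with mean μ has variance μ(1−μ)/(α+β+1) < μ(1−μ).
Here μ(1−μ) = 0.35×0.65 = 0.2275, and 0.531 ≥ 0.2275.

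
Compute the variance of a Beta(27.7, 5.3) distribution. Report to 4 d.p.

0.0040

Var = αβ/[(α+β)²(α+β+1)] = (27.7×5.3)/(33.0²×34.0) = 146.81/37026.000 = 0.0040.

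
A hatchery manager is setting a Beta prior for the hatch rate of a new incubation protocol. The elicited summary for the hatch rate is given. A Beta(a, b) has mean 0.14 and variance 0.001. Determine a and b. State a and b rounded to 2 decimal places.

a = 16.72, b = 102.68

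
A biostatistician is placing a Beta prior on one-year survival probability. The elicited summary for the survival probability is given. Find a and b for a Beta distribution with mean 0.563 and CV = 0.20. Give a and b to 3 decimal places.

a = 10.362, b = 8.043

Var = (CV·μ)² = (0.20×0.563)² = 0.012679.
a+b = μ(1−μ)/Var − 1 = 0.246031/0.012679 − 1 = 18.4050.
Thus a = 0.563·18.4050 = 10.362 and b = 0.437·18.4050 = 8.043.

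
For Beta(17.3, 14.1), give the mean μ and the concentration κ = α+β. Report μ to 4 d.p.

μ = 0.5510, κ = 31.4

κ = α+β = 17.3+14.1 = 31.4; μ = α/κ = 17.3/31.4 = 0.5510.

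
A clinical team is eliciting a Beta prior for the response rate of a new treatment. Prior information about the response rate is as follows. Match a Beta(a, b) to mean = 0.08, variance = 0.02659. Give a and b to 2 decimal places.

By moment matching, a+b = μ(1−μ)/σ² − 1 = (0.08·0.92)/0.02659 − 1 = 2.7680 − 1 = 1.7680.
Since a/(a+b) = μ, a = 0.08·1.7680 = 0.14 and b = 0.92·1.7680 = 1.63.

a = 0.14, b = 1.63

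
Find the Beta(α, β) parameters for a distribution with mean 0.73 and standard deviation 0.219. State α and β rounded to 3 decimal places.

First σ² = 0.047961. Setting α = μn, β = (1−μ)n with n = α+β,
μ(1−μ)/(n+1) = 0.047961 ⇒ n+1 = 0.1971/0.047961 = 4.1096 ⇒ n = 3.1096.
Hence α = 0.73×3.1096 = 2.270, β = 0.27×3.1096 = 0.840.

α = 2.270, β = 0.840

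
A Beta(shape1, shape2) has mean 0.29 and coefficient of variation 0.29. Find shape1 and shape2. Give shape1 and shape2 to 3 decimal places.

shape1 = 8.152, shape2 = 19.959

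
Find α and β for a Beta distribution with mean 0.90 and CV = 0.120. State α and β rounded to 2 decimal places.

σ = CV·μ = 0.120×0.90 = 0.10800, so σ² = 0.011664.
s+1 = μ(1−μ)/σ² = 0.0900/0.011664 = 7.7160, so s = α+β = 6.7160.
α = μs = 6.04, β = (1−μ)s = 0.67.

α = 6.04, β = 0.67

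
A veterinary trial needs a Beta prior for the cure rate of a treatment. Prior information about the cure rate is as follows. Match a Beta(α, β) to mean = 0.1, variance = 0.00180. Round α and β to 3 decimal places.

Let s = α+β. The Beta variance is μ(1−μ)/(s+1).
So s+1 = μ(1−μ)/σ² = (0.1×0.9)/0.00180 = 0.09/0.00180 = 50.0000, giving s = 49.0000.
Then α = μs = 0.1×49.0000 = 4.900 and β = (1−μ)s = 0.9×49.0000 = 44.100.

α = 4.900, β = 44.100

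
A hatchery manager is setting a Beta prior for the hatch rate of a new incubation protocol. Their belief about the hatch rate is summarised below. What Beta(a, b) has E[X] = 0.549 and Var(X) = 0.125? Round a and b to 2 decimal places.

a = 0.54, b = 0.44

Let s = a+b. The Beta variance is μ(1−μ)/(s+1).
So s+1 = μ(1−μ)/σ² = (0.549×0.451)/0.125 = 0.247599/0.125 = 1.9808, giving s = 0.9808.
Then a = μs = 0.549×0.9808 = 0.54 and b = (1−μ)s = 0.451×0.9808 = 0.44.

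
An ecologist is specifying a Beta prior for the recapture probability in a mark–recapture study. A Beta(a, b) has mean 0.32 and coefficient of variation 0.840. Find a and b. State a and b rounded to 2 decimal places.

σ = CV·μ = 0.840×0.32 = 0.26880, so σ² = 0.072253.
s+1 = μ(1−μ)/σ² = 0.2176/0.072253 = 3.0116, so s = a+b = 2.0116.
a = μs = 0.64, b = (1−μ)s = 1.37.

a = 0.64, b = 1.37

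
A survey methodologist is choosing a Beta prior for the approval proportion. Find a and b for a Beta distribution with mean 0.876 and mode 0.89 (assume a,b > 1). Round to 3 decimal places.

a = 48.806, b = 6.909

With s = a+b: μ = a/s and mode = (a−1)/(s−2). Eliminating a = μs,
μs − 1 = m(s−2) ⇒ s(μ−m) = 1−2m ⇒ s = -0.78/-0.014 = 55.7143.
So a = μs = 48.806, b = (1−μ)s = 6.909.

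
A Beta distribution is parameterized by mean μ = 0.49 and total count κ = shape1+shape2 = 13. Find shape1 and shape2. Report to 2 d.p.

shape1 = μκ = 0.49×13 = 6.37 and shape2 = (1−μ)κ = 0.51×13 = 6.63.

shape1 = 6.37, shape2 = 6.63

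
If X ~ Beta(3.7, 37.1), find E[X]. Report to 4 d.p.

0.0907

The Beta mean is α/(α+β) = 3.7/(3.7+37.1) = 0.0907.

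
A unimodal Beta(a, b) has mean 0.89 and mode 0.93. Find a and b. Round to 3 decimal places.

With s = a+b: μ = a/s and mode = (a−1)/(s−2). Eliminating a = μs,
μs − 1 = m(s−2) ⇒ s(μ−m) = 1−2m ⇒ s = -0.86/-0.04 = 21.5000.
So a = μs = 19.135, b = (1−μ)s = 2.365.

a = 19.135, b = 2.365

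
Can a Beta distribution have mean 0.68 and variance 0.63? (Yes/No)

No

For any Beta, Var(X) < E[X]·(1−E[X]).
Here μ(1−μ) = 0.68×0.32 = 0.2176, and 0.63 ≥ 0.2176.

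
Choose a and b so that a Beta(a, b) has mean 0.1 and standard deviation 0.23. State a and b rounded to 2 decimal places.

Variance = 0.23² = 0.0529. The moment-matching identity a+b = μ(1−μ)/Var − 1 gives
a+b = 0.09/0.0529 − 1 = 0.7013, so a = μ·0.7013 = 0.07 and b = (1−μ)·0.7013 = 0.63.

a = 0.07, b = 0.63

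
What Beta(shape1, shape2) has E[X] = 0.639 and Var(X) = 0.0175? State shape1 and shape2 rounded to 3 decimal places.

shape1 = 7.784, shape2 = 4.398

Write ν = shape1+shape2; then shape1 = μν and Var = μ(1−μ)/(ν+1).
ν = μ(1−μ)/Var − 1 = 0.230679/0.0175 − 1 = 12.1817.
shape1 = 0.639·12.1817 = 7.784, shape2 = 0.361·12.1817 = 4.398.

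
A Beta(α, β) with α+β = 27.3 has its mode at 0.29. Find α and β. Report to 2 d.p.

For α,β>1 the mode is (α−1)/(α+β−2), so α = mode·(κ−2)+1 = 0.29×25.3+1 = 8.34.
And β = (1−mode)·(κ−2)+1 = 0.71×25.3+1 = 18.96.

α = 8.34, β = 18.96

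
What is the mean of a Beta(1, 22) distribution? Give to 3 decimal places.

E[X] = α/(α+β) = 1/23 = 0.043.

0.043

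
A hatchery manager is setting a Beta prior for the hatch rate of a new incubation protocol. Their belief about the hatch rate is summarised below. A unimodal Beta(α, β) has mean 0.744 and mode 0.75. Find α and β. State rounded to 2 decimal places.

With s = α+β: μ = α/s and mode = (α−1)/(s−2). Eliminating α = μs,
μs − 1 = m(s−2) ⇒ s(μ−m) = 1−2m ⇒ s = -0.50/-0.006 = 83.3333.
So α = μs = 62.00, β = (1−μ)s = 21.33.

α = 62.00, β = 21.33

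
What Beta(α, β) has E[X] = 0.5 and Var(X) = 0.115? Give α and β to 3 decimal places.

α = 0.587, β = 0.587

Write ν = α+β; then α = μν and Var = μ(1−μ)/(ν+1).
ν = μ(1−μ)/Var − 1 = 0.25/0.115 − 1 = 1.1739.
α = 0.5·1.1739 = 0.587, β = 0.5·1.1739 = 0.587.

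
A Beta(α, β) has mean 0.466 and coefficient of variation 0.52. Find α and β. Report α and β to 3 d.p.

σ = CV·μ = 0.52×0.466 = 0.24232, so σ² = 0.058719.
s+1 = μ(1−μ)/σ² = 0.248844/0.058719 = 4.2379, so s = α+β = 3.2379.
α = μs = 1.509, β = (1−μ)s = 1.729.

α = 1.509, β = 1.729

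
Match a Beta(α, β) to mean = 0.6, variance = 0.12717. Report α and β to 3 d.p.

Let s = α+β. The Beta variance is μ(1−μ)/(s+1).
So s+1 = μ(1−μ)/σ² = (0.6×0.4)/0.12717 = 0.24/0.12717 = 1.8872, giving s = 0.8872.
Then α = μs = 0.6×0.8872 = 0.532 and β = (1−μ)s = 0.4×0.8872 = 0.355.

α = 0.532, β = 0.355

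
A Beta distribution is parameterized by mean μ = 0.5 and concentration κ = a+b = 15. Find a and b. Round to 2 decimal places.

Split κ in proportion μ : (1−μ): a = 0.5·15 = 7.50, b = 15 − 7.50 = 7.50.

a = 7.50, b = 7.50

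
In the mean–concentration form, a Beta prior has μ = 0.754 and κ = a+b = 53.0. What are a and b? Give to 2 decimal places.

a = 39.96, b = 13.04

a = μκ = 0.754×53.0 = 39.96 and b = (1−μ)κ = 0.246×53.0 = 13.04.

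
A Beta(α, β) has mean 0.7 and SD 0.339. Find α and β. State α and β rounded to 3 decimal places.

α = 0.579, β = 0.248

First σ² = 0.114921. Setting α = μn, β = (1−μ)n with n = α+β,
μ(1−μ)/(n+1) = 0.114921 ⇒ n+1 = 0.21/0.114921 = 1.8273 ⇒ n = 0.8273.
Hence α = 0.7×0.8273 = 0.579, β = 0.3×0.8273 = 0.248.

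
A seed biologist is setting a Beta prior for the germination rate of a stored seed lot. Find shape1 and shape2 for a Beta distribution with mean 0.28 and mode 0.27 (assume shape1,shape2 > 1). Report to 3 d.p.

With s = shape1+shape2: μ = shape1/s and mode = (shape1−1)/(s−2). Eliminating shape1 = μs,
μs − 1 = m(s−2) ⇒ s(μ−m) = 1−2m ⇒ s = 0.46/0.01 = 46.0000.
So shape1 = μs = 12.880, shape2 = (1−μ)s = 33.120.

shape1 = 12.880, shape2 = 33.120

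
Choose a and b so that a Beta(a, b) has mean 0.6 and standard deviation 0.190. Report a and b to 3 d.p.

Variance = 0.190² = 0.036100. The moment-matching identity a+b = μ(1−μ)/Var − 1 gives
a+b = 0.24/0.036100 − 1 = 5.6482, so a = μ·5.6482 = 3.389 and b = (1−μ)·5.6482 = 2.259.

a = 3.389, b = 2.259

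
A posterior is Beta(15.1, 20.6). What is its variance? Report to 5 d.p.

0.00665

μ = 15.1/35.7 = 0.422969; Var = μ(1−μ)/(α+β+1) = 0.2440663/36.7 = 0.00665.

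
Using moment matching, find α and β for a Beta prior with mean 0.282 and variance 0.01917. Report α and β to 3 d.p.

By moment matching, α+β = μ(1−μ)/σ² − 1 = (0.282·0.718)/0.01917 − 1 = 10.5621 − 1 = 9.5621.
Since α/(α+β) = μ, α = 0.282·9.5621 = 2.697 and β = 0.718·9.5621 = 6.866.

α = 2.697, β = 6.866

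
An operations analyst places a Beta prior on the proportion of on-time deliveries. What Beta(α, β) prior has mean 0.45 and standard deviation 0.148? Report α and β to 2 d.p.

σ² = 0.148² = 0.021904.
With s = α+β, Var = μ(1−μ)/(s+1), so s+1 = (0.45×0.55)/0.021904 = 11.2993 and s = 10.2993.
α = μs = 4.63, β = (1−μ)s = 5.66.

α = 4.63, β = 5.66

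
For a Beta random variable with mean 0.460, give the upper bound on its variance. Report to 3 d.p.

0.248

For fixed mean μ the Beta variance is μ(1−μ)/(α+β+1), increasing as α+β decreases.
Its least upper bound (not attained) is μ(1−μ) = 0.460·0.540 = 0.248.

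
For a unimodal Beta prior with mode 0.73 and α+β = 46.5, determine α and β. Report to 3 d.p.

α = 33.485, β = 13.015

Mode = (α−1)/(κ−2) with κ = α+β, so α−1 = 0.73·44.5 = 32.485.
α = 33.485; β = κ − α = 13.015.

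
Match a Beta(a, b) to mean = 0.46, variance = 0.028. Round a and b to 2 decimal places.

a = 3.62, b = 4.25

Let s = a+b. The Beta variance is μ(1−μ)/(s+1).
So s+1 = μ(1−μ)/σ² = (0.46×0.54)/0.028 = 0.2484/0.028 = 8.8714, giving s = 7.8714.
Then a = μs = 0.46×7.8714 = 3.62 and b = (1−μ)s = 0.54×7.8714 = 4.25.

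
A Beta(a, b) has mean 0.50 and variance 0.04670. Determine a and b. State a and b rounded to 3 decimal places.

a = 2.177, b = 2.177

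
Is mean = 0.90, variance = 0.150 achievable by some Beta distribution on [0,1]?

For any Beta, Var(X) < E[X]·(1−E[X]).
Here μ(1−μ) = 0.90×0.10 = 0.0900, and 0.150 ≥ 0.0900.

No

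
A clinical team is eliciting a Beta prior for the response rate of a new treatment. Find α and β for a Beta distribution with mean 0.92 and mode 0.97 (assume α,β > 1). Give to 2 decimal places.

α = 17.30, β = 1.50

Let s = α+β. Mean gives α = μs = 0.92s; mode gives (α−1)/(s−2) = 0.97.
Substituting: 0.92s − 1 = 0.97(s−2) = 0.97s − 1.94, so -0.05s = -0.94 and s = 18.8000.
Then α = 0.92×18.8000 = 17.30 and β = s−α = 1.50.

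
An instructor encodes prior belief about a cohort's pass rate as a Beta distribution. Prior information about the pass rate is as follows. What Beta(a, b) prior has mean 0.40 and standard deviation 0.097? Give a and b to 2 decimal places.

σ² = 0.097² = 0.009409.
With s = a+b, Var = μ(1−μ)/(s+1), so s+1 = (0.40×0.60)/0.009409 = 25.5075 and s = 24.5075.
a = μs = 9.80, b = (1−μ)s = 14.70.

a = 9.80, b = 14.70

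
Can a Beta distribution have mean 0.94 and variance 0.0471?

The Beta variance bound is σ² < μ(1−μ).
Here μ(1−μ) = 0.94×0.06 = 0.0564, and 0.0471 < 0.0564.

Yes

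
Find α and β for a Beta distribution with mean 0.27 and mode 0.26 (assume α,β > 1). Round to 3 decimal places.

With s = α+β: μ = α/s and mode = (α−1)/(s−2). Eliminating α = μs,
μs − 1 = m(s−2) ⇒ s(μ−m) = 1−2m ⇒ s = 0.48/0.01 = 48.0000.
So α = μs = 12.960, β = (1−μ)s = 35.040.

α = 12.960, β = 35.040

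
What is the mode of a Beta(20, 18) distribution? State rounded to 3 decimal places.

0.528

The density x^(α−1)(1−x)^(β−1) is maximised at (α−1)/(α+β−2) = 19/36 = 0.528.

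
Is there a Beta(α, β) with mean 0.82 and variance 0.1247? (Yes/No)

For any Beta, Var(X) < E[X]·(1−E[X]).
Here μ(1−μ) = 0.82×0.18 = 0.1476, and 0.1247 < 0.1476.

Yes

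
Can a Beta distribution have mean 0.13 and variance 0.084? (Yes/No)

A Beta with mean μ has variance μ(1−μ)/(α+β+1) < μ(1−μ).
Here μ(1−μ) = 0.13×0.87 = 0.1131, and 0.084 < 0.1131.

Yes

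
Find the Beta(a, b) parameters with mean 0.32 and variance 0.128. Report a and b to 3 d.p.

a = 0.224, b = 0.476

By moment matching, a+b = μ(1−μ)/σ² − 1 = (0.32·0.68)/0.128 − 1 = 1.7000 − 1 = 0.7000.
Since a/(a+b) = μ, a = 0.32·0.7000 = 0.224 and b = 0.68·0.7000 = 0.476.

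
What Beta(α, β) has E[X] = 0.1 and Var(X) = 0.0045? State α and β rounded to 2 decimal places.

α = 1.90, β = 17.10

By moment matching, α+β = μ(1−μ)/σ² − 1 = (0.1·0.9)/0.0045 − 1 = 20.0000 − 1 = 19.0000.
Since α/(α+β) = μ, α = 0.1·19.0000 = 1.90 and β = 0.9·19.0000 = 17.10.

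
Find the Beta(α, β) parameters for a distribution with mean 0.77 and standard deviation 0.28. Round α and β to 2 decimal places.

Variance = 0.28² = 0.0784. The moment-matching identity α+β = μ(1−μ)/Var − 1 gives
α+β = 0.1771/0.0784 − 1 = 1.2589, so α = μ·1.2589 = 0.97 and β = (1−μ)·1.2589 = 0.29.

α = 0.97, β = 0.29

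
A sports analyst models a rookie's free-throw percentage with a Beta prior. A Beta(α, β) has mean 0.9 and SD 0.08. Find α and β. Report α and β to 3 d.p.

α = 11.756, β = 1.306

Variance = 0.08² = 0.0064. The moment-matching identity α+β = μ(1−μ)/Var − 1 gives
α+β = 0.09/0.0064 − 1 = 13.0625, so α = μ·13.0625 = 11.756 and β = (1−μ)·13.0625 = 1.306.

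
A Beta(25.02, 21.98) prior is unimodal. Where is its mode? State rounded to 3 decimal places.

0.534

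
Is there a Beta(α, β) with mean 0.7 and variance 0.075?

A Beta with mean μ has variance μ(1−μ)/(α+β+1) < μ(1−μ).
Here μ(1−μ) = 0.7×0.3 = 0.21, and 0.075 < 0.21.

Yes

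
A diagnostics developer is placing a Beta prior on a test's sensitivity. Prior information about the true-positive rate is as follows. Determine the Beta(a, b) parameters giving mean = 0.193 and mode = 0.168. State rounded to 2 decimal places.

Let s = a+b. Mean gives a = μs = 0.193s; mode gives (a−1)/(s−2) = 0.168.
Substituting: 0.193s − 1 = 0.168(s−2) = 0.168s − 0.336, so 0.025s = 0.664 and s = 26.5600.
Then a = 0.193×26.5600 = 5.13 and b = s−a = 21.43.

a = 5.13, b = 21.43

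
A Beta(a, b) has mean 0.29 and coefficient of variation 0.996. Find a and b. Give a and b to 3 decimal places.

a = 0.426, b = 1.042

Var = (CV·μ)² = (0.996×0.29)² = 0.083429.
a+b = μ(1−μ)/Var − 1 = 0.2059/0.083429 − 1 = 1.4680.
Thus a = 0.29·1.4680 = 0.426 and b = 0.71·1.4680 = 1.042.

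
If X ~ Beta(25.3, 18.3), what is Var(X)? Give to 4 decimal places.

α+β = 43.6 and αβ = 462.99, so Var = αβ/[(α+β)²(α+β+1)] = 462.99/84782.816 = 0.0055.

0.0055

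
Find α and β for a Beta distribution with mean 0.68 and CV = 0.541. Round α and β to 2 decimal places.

α = 0.41, β = 0.19

σ = CV·μ = 0.541×0.68 = 0.36788, so σ² = 0.135336.
s+1 = μ(1−μ)/σ² = 0.2176/0.135336 = 1.6079, so s = α+β = 0.6079.
α = μs = 0.41, β = (1−μ)s = 0.19.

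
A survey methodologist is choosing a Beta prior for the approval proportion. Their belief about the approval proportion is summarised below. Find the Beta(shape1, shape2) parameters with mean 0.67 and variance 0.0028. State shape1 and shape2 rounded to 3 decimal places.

shape1 = 52.236, shape2 = 25.728

By moment matching, shape1+shape2 = μ(1−μ)/σ² − 1 = (0.67·0.33)/0.0028 − 1 = 78.9643 − 1 = 77.9643.
Since shape1/(shape1+shape2) = μ, shape1 = 0.67·77.9643 = 52.236 and shape2 = 0.33·77.9643 = 25.728.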